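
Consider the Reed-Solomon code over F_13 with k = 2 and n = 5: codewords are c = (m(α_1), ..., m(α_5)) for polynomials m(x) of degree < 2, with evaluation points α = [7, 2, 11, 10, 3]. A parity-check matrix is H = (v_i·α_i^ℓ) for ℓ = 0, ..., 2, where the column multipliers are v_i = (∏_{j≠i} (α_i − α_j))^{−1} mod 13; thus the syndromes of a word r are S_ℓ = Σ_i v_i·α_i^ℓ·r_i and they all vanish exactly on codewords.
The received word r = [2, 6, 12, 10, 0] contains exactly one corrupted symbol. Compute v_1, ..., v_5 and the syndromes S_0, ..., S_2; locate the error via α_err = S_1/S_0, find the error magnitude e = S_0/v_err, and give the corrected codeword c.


S = (4, 5, 3), error at position 3, error magnitude e = 8, c = [2, 6, 4, 10, 0].

Step 1: column multipliers v_i = (∏_{j≠i}(α_i − α_j))^{−1} mod 13.
  i = 1 (α = 7): (7−2)(7−11)(7−10)(7−3) = 5·(−4)·(−3)·4 = 240 ≡ 6, so v_1 = 6^{−1} = 11 (mod 13).
  i = 2 (α = 2): (2−7)(2−11)(2−10)(2−3) = (−5)·(−9)·(−8)·(−1) = 360 ≡ 9, so v_2 = 9^{−1} = 3 (mod 13).
  i = 3 (α = 11): (11−7)(11−2)(11−10)(11−3) = 4·9·1·8 = 288 ≡ 2, so v_3 = 2^{−1} = 7 (mod 13).
  i = 4 (α = 10): (10−7)(10−2)(10−11)(10−3) = 3·8·(−1)·7 = −168 ≡ 1, so v_4 = 1^{−1} = 1 (mod 13).
  i = 5 (α = 3): (3−7)(3−2)(3−11)(3−10) = (−4)·1·(−8)·(−7) = −224 ≡ 10, so v_5 = 10^{−1} = 4 (mod 13).
  v = [11, 3, 7, 1, 4].
Step 2: syndromes of r = [2, 6, 12, 10, 0] (all sums mod 13).
  S_0 = Σ v_i r_i = 11·2 + 3·6 + 7·12 + 1·10 + 4·0 = 134 ≡ 4.
  S_1 = Σ v_i α_i r_i = 11·7·2 + 3·2·6 + 7·11·12 + 1·10·10 + 4·3·0 = 1214 ≡ 5.
  α_i^2 mod 13 = [10, 4, 4, 9, 9].
  S_2 = Σ v_i α_i^2 r_i = 11·10·2 + 3·4·6 + 7·4·12 + 1·9·10 + 4·9·0 = 718 ≡ 3.
  S = (4, 5, 3) ≠ 0, so r is not a codeword (an error is present).
Step 3: locate the error. For a single error e at position i, S_ℓ = v_i·e·α_i^ℓ, so α_err = S_1/S_0.
  S_0^{−1} = 4^{−1} = 10 (mod 13), so α_err = 5·10 = 50 ≡ 11 = α_3. Error position i = 3.
  Consistency check: S_2/S_1 = 3·8 = 24 ≡ 11 = α_err ✓ (single-error assumption holds).
Step 4: error magnitude e = S_0/v_3 = S_0·∏_{j≠3}(α_3 − α_j) = 4·2 = 8 ≡ 8 (mod 13).
Step 5: correct position 3: c_3 = r_3 − e = 12 − 8 ≡ 4 (mod 13). Hence c = [2, 6, 4, 10, 0].
  Check: interpolating c through the α_i gives m(x) = 5 + 7·x (degree < 2) with m(α_i) = c_i for every i, so c is indeed a codeword.


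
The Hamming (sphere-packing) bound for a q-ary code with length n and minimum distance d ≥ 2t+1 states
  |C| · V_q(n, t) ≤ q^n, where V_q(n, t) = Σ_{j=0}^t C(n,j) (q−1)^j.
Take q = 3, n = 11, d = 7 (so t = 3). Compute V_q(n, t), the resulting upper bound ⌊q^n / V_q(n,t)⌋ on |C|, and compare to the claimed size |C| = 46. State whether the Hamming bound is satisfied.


V_q(n, t) = 1563, q^n = 177147, Hamming bound = 113, |C| = 46 ≤ bound (satisfied).

Step 1: Compute V_q(n, t) = Σ_{j=0}^3 C(n, j) (q−1)^j.
  j = 0: C(11,0)·(2)^0 = 1·1 = 1.
  j = 1: C(11,1)·(2)^1 = 11·2 = 22.
  j = 2: C(11,2)·(2)^2 = 55·4 = 220.
  j = 3: C(11,3)·(2)^3 = 165·8 = 1320.
  V_q(n, t) = 1 + 22 + 220 + 1320 = 1563.
Step 2: q^n = 3^11 = 177147.
Step 3: Hamming bound ⌊q^n / V_q(n,t)⌋ = ⌊177147/1563⌋ = 113.
Step 4: Compare |C| = 46 to 113: satisfied.
The claimed |C| lies below the Hamming bound.


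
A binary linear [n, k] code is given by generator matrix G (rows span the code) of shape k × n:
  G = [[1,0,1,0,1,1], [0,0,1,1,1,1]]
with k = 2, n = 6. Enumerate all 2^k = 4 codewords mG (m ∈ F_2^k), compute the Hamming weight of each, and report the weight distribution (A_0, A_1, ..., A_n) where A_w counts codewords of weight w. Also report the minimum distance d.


Weight distribution: A_0 = 1, A_2 = 1, A_4 = 2. Minimum distance d = 2.

Enumerate all 2^2 = 4 messages m ∈ F_2^2.
For each, compute codeword c = mG in F_2^6, then tally its weight.
  m = 00 → c = 000000, weight = 0.
  m = 10 → c = 101011, weight = 4.
  m = 01 → c = 001111, weight = 4.
  m = 11 → c = 100100, weight = 2.
Tally weights:
  weight 0: 1 codewords.
  weight 2: 1 codewords.
  weight 4: 2 codewords.
Minimum distance d = smallest w > 0 with A_w > 0 = 2.
Sanity: Σ A_w = 4 = 2^2 = 4 ✓.


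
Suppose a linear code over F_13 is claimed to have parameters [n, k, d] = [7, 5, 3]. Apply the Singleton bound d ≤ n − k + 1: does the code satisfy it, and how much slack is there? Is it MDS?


Singleton RHS = n − k + 1 = 3, slack = 0, bound satisfied, MDS.

Singleton bound: d ≤ n − k + 1.
Here n = 7, k = 5, so n − k + 1 = 3.
Given d = 3, check d ≤ 3: YES.
Slack = (n − k + 1) − d = 0.
The code is MDS (slack = 0).
Description: the claimed parameters are [7, 5, 3]_13; such a code would be MDS (meets Singleton bound).


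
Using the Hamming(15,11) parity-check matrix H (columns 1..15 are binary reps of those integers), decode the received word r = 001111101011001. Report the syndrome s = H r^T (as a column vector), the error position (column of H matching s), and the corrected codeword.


s = (0, 0, 1, 0)^T, error position = 2, corrected codeword c = 011111101011001

Compute s = H r^T mod 2 one row at a time:
  s_1 = 0 + 1 + 0 + 1 + 1 + 0 + 0 + 1 = 4 ≡ 0 (mod 2).
  s_2 = 1 + 1 + 1 + 1 + 1 + 0 + 0 + 1 = 6 ≡ 0 (mod 2).
  s_3 = 0 + 1 + 1 + 1 + 0 + 1 + 0 + 1 = 5 ≡ 1 (mod 2).
  s_4 = 0 + 1 + 1 + 1 + 1 + 1 + 0 + 1 = 6 ≡ 0 (mod 2).
s = (0, 0, 1, 0)^T — this equals column 2 of H (binary 0010), so error is at position 2.
Correct: flip bit 2 of r = 001111101011001 to get c = 011111101011001.


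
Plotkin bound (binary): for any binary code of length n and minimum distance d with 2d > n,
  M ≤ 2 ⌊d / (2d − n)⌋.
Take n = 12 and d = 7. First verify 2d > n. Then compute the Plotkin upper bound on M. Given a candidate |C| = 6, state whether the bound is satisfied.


Plotkin bound M ≤ 6; given |C| = 6 ≤ bound (satisfied).

Check applicability: 2d = 14, n = 12.
2d − n = 2 > 0, so Plotkin applies.
Compute d/(2d−n) = 7/2 ≈ 3.5000.
⌊d/(2d−n)⌋ = 3.
Plotkin bound: M ≤ 2·3 = 6.
Given |C| = 6, check: satisfied.
This |C| is at the Plotkin bound.


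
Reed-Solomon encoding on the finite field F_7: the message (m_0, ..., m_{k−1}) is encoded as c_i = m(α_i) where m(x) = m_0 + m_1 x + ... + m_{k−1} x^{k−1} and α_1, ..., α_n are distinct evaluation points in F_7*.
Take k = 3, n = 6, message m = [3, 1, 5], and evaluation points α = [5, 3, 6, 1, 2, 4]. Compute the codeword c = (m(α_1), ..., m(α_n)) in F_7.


c = [0, 2, 0, 2, 4, 3]

Message polynomial: m(x) = 3 + 1·x + 5·x^2 (mod 7).
For each evaluation point α_i, compute m(α_i) mod 7:
  α_1 = 5: Horner steps 5 → 5 → 0, so m(5) = 0.
  α_2 = 3: Horner steps 5 → 2 → 2, so m(3) = 2.
  α_3 = 6: Horner steps 5 → 3 → 0, so m(6) = 0.
  α_4 = 1: Horner steps 5 → 6 → 2, so m(1) = 2.
  α_5 = 2: Horner steps 5 → 4 → 4, so m(2) = 4.
  α_6 = 4: Horner steps 5 → 0 → 3, so m(4) = 3.
Codeword c = [0, 2, 0, 2, 4, 3] ∈ F_7^6.


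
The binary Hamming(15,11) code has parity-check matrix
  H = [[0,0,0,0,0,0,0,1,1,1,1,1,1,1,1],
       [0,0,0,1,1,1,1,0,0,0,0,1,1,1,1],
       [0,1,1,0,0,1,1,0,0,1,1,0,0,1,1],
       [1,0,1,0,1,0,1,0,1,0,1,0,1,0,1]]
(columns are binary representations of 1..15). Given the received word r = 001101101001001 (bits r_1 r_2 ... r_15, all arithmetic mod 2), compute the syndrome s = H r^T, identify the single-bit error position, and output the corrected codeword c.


s = (1, 1, 0, 0)^T, error position = 12, corrected codeword c = 001101101000001

Compute s = H r^T mod 2 one row at a time:
  s_1 = 0 + 1 + 0 + 0 + 1 + 0 + 0 + 1 = 3 ≡ 1 (mod 2).
  s_2 = 1 + 0 + 1 + 1 + 1 + 0 + 0 + 1 = 5 ≡ 1 (mod 2).
  s_3 = 0 + 1 + 1 + 1 + 0 + 0 + 0 + 1 = 4 ≡ 0 (mod 2).
  s_4 = 0 + 1 + 0 + 1 + 1 + 0 + 0 + 1 = 4 ≡ 0 (mod 2).
s = (1, 1, 0, 0)^T — this equals column 12 of H (binary 1100), so error is at position 12.
Correct: flip bit 12 of r = 001101101001001 to get c = 001101101000001.


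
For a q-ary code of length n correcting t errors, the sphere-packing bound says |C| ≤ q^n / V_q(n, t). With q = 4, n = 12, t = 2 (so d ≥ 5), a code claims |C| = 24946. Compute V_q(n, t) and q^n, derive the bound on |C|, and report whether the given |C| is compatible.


V_q(n, t) = 631, q^n = 16777216, Hamming bound = 26588, |C| = 24946 ≤ bound (satisfied).

Step 1: Compute V_q(n, t) = Σ_{j=0}^2 C(n, j) (q−1)^j.
  j = 0: C(12,0)·(3)^0 = 1·1 = 1.
  j = 1: C(12,1)·(3)^1 = 12·3 = 36.
  j = 2: C(12,2)·(3)^2 = 66·9 = 594.
  V_q(n, t) = 1 + 36 + 594 = 631.
Step 2: q^n = 4^12 = 16777216.
Step 3: Hamming bound ⌊q^n / V_q(n,t)⌋ = ⌊16777216/631⌋ = 26588.
Step 4: Compare |C| = 24946 to 26588: satisfied.
The claimed |C| lies below the Hamming bound.


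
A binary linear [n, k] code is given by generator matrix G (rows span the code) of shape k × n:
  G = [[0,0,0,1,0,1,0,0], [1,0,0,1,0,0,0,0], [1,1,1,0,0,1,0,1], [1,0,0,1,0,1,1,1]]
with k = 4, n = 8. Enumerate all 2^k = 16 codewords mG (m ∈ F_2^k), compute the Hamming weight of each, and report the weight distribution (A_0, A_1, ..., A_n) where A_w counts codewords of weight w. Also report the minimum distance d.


Weight distribution: A_0 = 1, A_2 = 3, A_3 = 4, A_4 = 3, A_5 = 4, A_6 = 1. Minimum distance d = 2.

Enumerate all 2^4 = 16 messages m ∈ F_2^4.
For each, compute codeword c = mG in F_2^8, then tally its weight.
  m = 0000 → c = 00000000, weight = 0.
  m = 1000 → c = 00010100, weight = 2.
  m = 0100 → c = 10010000, weight = 2.
  m = 1100 → c = 10000100, weight = 2.
  m = 0010 → c = 11100101, weight = 5.
  m = 1010 → c = 11110001, weight = 5.
  m = 0110 → c = 01110101, weight = 5.
  m = 1110 → c = 01100001, weight = 3.
  m = 0001 → c = 10010111, weight = 5.
  m = 1001 → c = 10000011, weight = 3.
  m = 0101 → c = 00000111, weight = 3.
  m = 1101 → c = 00010011, weight = 3.
  m = 0011 → c = 01110010, weight = 4.
  m = 1011 → c = 01100110, weight = 4.
  m = 0111 → c = 11100010, weight = 4.
  m = 1111 → c = 11110110, weight = 6.
Tally weights:
  weight 0: 1 codewords.
  weight 2: 3 codewords.
  weight 3: 4 codewords.
  weight 4: 3 codewords.
  weight 5: 4 codewords.
  weight 6: 1 codewords.
Minimum distance d = smallest w > 0 with A_w > 0 = 2.
Sanity: Σ A_w = 16 = 2^4 = 16 ✓.


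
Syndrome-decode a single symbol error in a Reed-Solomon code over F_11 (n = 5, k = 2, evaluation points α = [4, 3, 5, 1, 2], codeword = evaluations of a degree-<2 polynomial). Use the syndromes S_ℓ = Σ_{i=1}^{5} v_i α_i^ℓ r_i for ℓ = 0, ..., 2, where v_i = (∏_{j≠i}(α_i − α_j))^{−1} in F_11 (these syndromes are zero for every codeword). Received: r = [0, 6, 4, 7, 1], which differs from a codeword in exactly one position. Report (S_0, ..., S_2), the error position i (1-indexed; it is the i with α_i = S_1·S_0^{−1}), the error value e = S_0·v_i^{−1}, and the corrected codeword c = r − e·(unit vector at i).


S = (5, 3, 4), error at position 3, error magnitude e = 10, c = [0, 6, 5, 7, 1].

Step 1: column multipliers v_i = (∏_{j≠i}(α_i − α_j))^{−1} mod 11.
  i = 1 (α = 4): (4−3)(4−5)(4−1)(4−2) = 1·(−1)·3·2 = −6 ≡ 5, so v_1 = 5^{−1} = 9 (mod 11).
  i = 2 (α = 3): (3−4)(3−5)(3−1)(3−2) = (−1)·(−2)·2·1 = 4 ≡ 4, so v_2 = 4^{−1} = 3 (mod 11).
  i = 3 (α = 5): (5−4)(5−3)(5−1)(5−2) = 1·2·4·3 = 24 ≡ 2, so v_3 = 2^{−1} = 6 (mod 11).
  i = 4 (α = 1): (1−4)(1−3)(1−5)(1−2) = (−3)·(−2)·(−4)·(−1) = 24 ≡ 2, so v_4 = 2^{−1} = 6 (mod 11).
  i = 5 (α = 2): (2−4)(2−3)(2−5)(2−1) = (−2)·(−1)·(−3)·1 = −6 ≡ 5, so v_5 = 5^{−1} = 9 (mod 11).
  v = [9, 3, 6, 6, 9].
Step 2: syndromes of r = [0, 6, 4, 7, 1] (all sums mod 11).
  S_0 = Σ v_i r_i = 9·0 + 3·6 + 6·4 + 6·7 + 9·1 = 93 ≡ 5.
  S_1 = Σ v_i α_i r_i = 9·4·0 + 3·3·6 + 6·5·4 + 6·1·7 + 9·2·1 = 234 ≡ 3.
  α_i^2 mod 11 = [5, 9, 3, 1, 4].
  S_2 = Σ v_i α_i^2 r_i = 9·5·0 + 3·9·6 + 6·3·4 + 6·1·7 + 9·4·1 = 312 ≡ 4.
  S = (5, 3, 4) ≠ 0, so r is not a codeword (an error is present).
Step 3: locate the error. For a single error e at position i, S_ℓ = v_i·e·α_i^ℓ, so α_err = S_1/S_0.
  S_0^{−1} = 5^{−1} = 9 (mod 11), so α_err = 3·9 = 27 ≡ 5 = α_3. Error position i = 3.
  Consistency check: S_2/S_1 = 4·4 = 16 ≡ 5 = α_err ✓ (single-error assumption holds).
Step 4: error magnitude e = S_0/v_3 = S_0·∏_{j≠3}(α_3 − α_j) = 5·2 = 10 ≡ 10 (mod 11).
Step 5: correct position 3: c_3 = r_3 − e = 4 − 10 ≡ 5 (mod 11). Hence c = [0, 6, 5, 7, 1].
  Check: interpolating c through the α_i gives m(x) = 2 + 5·x (degree < 2) with m(α_i) = c_i for every i, so c is indeed a codeword.


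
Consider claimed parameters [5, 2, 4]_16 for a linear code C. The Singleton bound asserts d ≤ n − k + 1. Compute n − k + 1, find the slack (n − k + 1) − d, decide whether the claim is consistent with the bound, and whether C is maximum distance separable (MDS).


Singleton RHS = n − k + 1 = 4, slack = 0, bound satisfied, MDS.

Singleton bound: d ≤ n − k + 1.
Here n = 5, k = 2, so n − k + 1 = 4.
Given d = 4, check d ≤ 4: YES.
Slack = (n − k + 1) − d = 0.
The code is MDS (slack = 0).
Description: the claimed parameters are [5, 2, 4]_16; such a code would be MDS (meets Singleton bound).


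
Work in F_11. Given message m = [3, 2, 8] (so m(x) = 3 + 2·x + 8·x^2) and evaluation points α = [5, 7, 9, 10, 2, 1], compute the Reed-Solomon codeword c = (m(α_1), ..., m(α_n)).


c = [4, 2, 9, 9, 6, 2]

Message polynomial: m(x) = 3 + 2·x + 8·x^2 (mod 11).
For each evaluation point α_i, compute m(α_i) mod 11:
  α_1 = 5: Horner steps 8 → 9 → 4, so m(5) = 4.
  α_2 = 7: Horner steps 8 → 3 → 2, so m(7) = 2.
  α_3 = 9: Horner steps 8 → 8 → 9, so m(9) = 9.
  α_4 = 10: Horner steps 8 → 5 → 9, so m(10) = 9.
  α_5 = 2: Horner steps 8 → 7 → 6, so m(2) = 6.
  α_6 = 1: Horner steps 8 → 10 → 2, so m(1) = 2.
Codeword c = [4, 2, 9, 9, 6, 2] ∈ F_11^6.


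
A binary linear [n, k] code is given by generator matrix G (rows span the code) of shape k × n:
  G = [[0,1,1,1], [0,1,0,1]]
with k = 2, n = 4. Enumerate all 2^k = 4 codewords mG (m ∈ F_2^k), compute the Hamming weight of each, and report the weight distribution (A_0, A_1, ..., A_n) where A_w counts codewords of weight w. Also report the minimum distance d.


Weight distribution: A_0 = 1, A_1 = 1, A_2 = 1, A_3 = 1. Minimum distance d = 1.

Enumerate all 2^2 = 4 messages m ∈ F_2^2.
For each, compute codeword c = mG in F_2^4, then tally its weight.
  m = 00 → c = 0000, weight = 0.
  m = 10 → c = 0111, weight = 3.
  m = 01 → c = 0101, weight = 2.
  m = 11 → c = 0010, weight = 1.
Tally weights:
  weight 0: 1 codewords.
  weight 1: 1 codewords.
  weight 2: 1 codewords.
  weight 3: 1 codewords.
Minimum distance d = smallest w > 0 with A_w > 0 = 1.
Sanity: Σ A_w = 4 = 2^2 = 4 ✓.


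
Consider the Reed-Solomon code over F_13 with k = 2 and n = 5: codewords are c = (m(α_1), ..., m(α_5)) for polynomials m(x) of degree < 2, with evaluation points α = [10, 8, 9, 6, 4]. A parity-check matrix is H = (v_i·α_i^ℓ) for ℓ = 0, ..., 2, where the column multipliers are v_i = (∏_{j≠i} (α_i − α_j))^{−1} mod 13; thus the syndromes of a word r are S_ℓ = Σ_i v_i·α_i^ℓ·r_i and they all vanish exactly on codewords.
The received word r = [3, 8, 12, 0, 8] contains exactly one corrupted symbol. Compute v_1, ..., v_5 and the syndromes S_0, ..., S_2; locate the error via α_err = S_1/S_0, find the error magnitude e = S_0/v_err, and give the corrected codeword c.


S = (7, 2, 8), error at position 5, error magnitude e = 3, c = [3, 8, 12, 0, 5].

Step 1: column multipliers v_i = (∏_{j≠i}(α_i − α_j))^{−1} mod 13.
  i = 1 (α = 10): (10−8)(10−9)(10−6)(10−4) = 2·1·4·6 = 48 ≡ 9, so v_1 = 9^{−1} = 3 (mod 13).
  i = 2 (α = 8): (8−10)(8−9)(8−6)(8−4) = (−2)·(−1)·2·4 = 16 ≡ 3, so v_2 = 3^{−1} = 9 (mod 13).
  i = 3 (α = 9): (9−10)(9−8)(9−6)(9−4) = (−1)·1·3·5 = −15 ≡ 11, so v_3 = 11^{−1} = 6 (mod 13).
  i = 4 (α = 6): (6−10)(6−8)(6−9)(6−4) = (−4)·(−2)·(−3)·2 = −48 ≡ 4, so v_4 = 4^{−1} = 10 (mod 13).
  i = 5 (α = 4): (4−10)(4−8)(4−9)(4−6) = (−6)·(−4)·(−5)·(−2) = 240 ≡ 6, so v_5 = 6^{−1} = 11 (mod 13).
  v = [3, 9, 6, 10, 11].
Step 2: syndromes of r = [3, 8, 12, 0, 8] (all sums mod 13).
  S_0 = Σ v_i r_i = 3·3 + 9·8 + 6·12 + 10·0 + 11·8 = 241 ≡ 7.
  S_1 = Σ v_i α_i r_i = 3·10·3 + 9·8·8 + 6·9·12 + 10·6·0 + 11·4·8 = 1666 ≡ 2.
  α_i^2 mod 13 = [9, 12, 3, 10, 3].
  S_2 = Σ v_i α_i^2 r_i = 3·9·3 + 9·12·8 + 6·3·12 + 10·10·0 + 11·3·8 = 1425 ≡ 8.
  S = (7, 2, 8) ≠ 0, so r is not a codeword (an error is present).
Step 3: locate the error. For a single error e at position i, S_ℓ = v_i·e·α_i^ℓ, so α_err = S_1/S_0.
  S_0^{−1} = 7^{−1} = 2 (mod 13), so α_err = 2·2 = 4 ≡ 4 = α_5. Error position i = 5.
  Consistency check: S_2/S_1 = 8·7 = 56 ≡ 4 = α_err ✓ (single-error assumption holds).
Step 4: error magnitude e = S_0/v_5 = S_0·∏_{j≠5}(α_5 − α_j) = 7·6 = 42 ≡ 3 (mod 13).
Step 5: correct position 5: c_5 = r_5 − e = 8 − 3 ≡ 5 (mod 13). Hence c = [3, 8, 12, 0, 5].
  Check: interpolating c through the α_i gives m(x) = 2 + 4·x (degree < 2) with m(α_i) = c_i for every i, so c is indeed a codeword.


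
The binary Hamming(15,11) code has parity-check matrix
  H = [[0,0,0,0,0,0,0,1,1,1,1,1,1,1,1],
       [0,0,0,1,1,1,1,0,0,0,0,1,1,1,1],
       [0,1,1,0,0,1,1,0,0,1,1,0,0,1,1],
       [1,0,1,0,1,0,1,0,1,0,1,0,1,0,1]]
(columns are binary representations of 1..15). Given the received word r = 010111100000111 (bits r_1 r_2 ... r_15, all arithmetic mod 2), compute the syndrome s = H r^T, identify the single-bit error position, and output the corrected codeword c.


s = (1, 1, 1, 0)^T, error position = 14, corrected codeword c = 010111100000101

Compute s = H r^T mod 2 one row at a time:
  s_1 = 0 + 0 + 0 + 0 + 0 + 1 + 1 + 1 = 3 ≡ 1 (mod 2).
  s_2 = 1 + 1 + 1 + 1 + 0 + 1 + 1 + 1 = 7 ≡ 1 (mod 2).
  s_3 = 1 + 0 + 1 + 1 + 0 + 0 + 1 + 1 = 5 ≡ 1 (mod 2).
  s_4 = 0 + 0 + 1 + 1 + 0 + 0 + 1 + 1 = 4 ≡ 0 (mod 2).
s = (1, 1, 1, 0)^T — this equals column 14 of H (binary 1110), so error is at position 14.
Correct: flip bit 14 of r = 010111100000111 to get c = 010111100000101.


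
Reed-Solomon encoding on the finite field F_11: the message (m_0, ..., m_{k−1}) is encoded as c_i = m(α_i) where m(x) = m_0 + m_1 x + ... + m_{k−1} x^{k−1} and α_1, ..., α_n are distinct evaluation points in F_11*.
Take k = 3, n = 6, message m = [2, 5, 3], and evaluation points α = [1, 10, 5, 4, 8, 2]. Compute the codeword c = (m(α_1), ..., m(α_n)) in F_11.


c = [10, 0, 3, 4, 3, 2]

Message polynomial: m(x) = 2 + 5·x + 3·x^2 (mod 11).
For each evaluation point α_i, compute m(α_i) mod 11:
  α_1 = 1: Horner steps 3 → 8 → 10, so m(1) = 10.
  α_2 = 10: Horner steps 3 → 2 → 0, so m(10) = 0.
  α_3 = 5: Horner steps 3 → 9 → 3, so m(5) = 3.
  α_4 = 4: Horner steps 3 → 6 → 4, so m(4) = 4.
  α_5 = 8: Horner steps 3 → 7 → 3, so m(8) = 3.
  α_6 = 2: Horner steps 3 → 0 → 2, so m(2) = 2.
Codeword c = [10, 0, 3, 4, 3, 2] ∈ F_11^6.


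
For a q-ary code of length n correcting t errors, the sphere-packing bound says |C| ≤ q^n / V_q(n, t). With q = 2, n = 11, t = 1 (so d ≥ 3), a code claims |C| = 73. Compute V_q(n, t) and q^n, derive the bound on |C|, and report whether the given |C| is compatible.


V_q(n, t) = 12, q^n = 2048, Hamming bound = 170, |C| = 73 ≤ bound (satisfied).

Step 1: Compute V_q(n, t) = Σ_{j=0}^1 C(n, j) (q−1)^j.
  j = 0: C(11,0)·(1)^0 = 1·1 = 1.
  j = 1: C(11,1)·(1)^1 = 11·1 = 11.
  V_q(n, t) = 1 + 11 = 12.
Step 2: q^n = 2^11 = 2048.
Step 3: Hamming bound ⌊q^n / V_q(n,t)⌋ = ⌊2048/12⌋ = 170.
Step 4: Compare |C| = 73 to 170: satisfied.
The claimed |C| lies below the Hamming bound.


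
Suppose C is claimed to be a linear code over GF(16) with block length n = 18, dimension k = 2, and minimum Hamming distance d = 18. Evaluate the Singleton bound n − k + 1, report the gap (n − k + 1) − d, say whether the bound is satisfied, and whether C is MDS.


Singleton RHS = n − k + 1 = 17, slack = -1, bound violated (no such code; not MDS).

Singleton bound: d ≤ n − k + 1.
Here n = 18, k = 2, so n − k + 1 = 17.
Given d = 18, check d ≤ 17: NO.
Slack = (n − k + 1) − d = -1.
The slack is negative: d = 18 exceeds n − k + 1 = 17 by 1, so the Singleton bound is violated and no linear [18, 2, 18]_16 code can exist. In particular it is not MDS (MDS requires d = n − k + 1 exactly).
Description: the claimed parameters are [18, 2, 18]_16; such a code would be impossible (violates the Singleton bound).


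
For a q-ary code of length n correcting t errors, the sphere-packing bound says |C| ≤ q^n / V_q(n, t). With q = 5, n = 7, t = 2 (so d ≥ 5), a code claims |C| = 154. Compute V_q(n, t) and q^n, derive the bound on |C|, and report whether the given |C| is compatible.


V_q(n, t) = 365, q^n = 78125, Hamming bound = 214, |C| = 154 ≤ bound (satisfied).

Step 1: Compute V_q(n, t) = Σ_{j=0}^2 C(n, j) (q−1)^j.
  j = 0: C(7,0)·(4)^0 = 1·1 = 1.
  j = 1: C(7,1)·(4)^1 = 7·4 = 28.
  j = 2: C(7,2)·(4)^2 = 21·16 = 336.
  V_q(n, t) = 1 + 28 + 336 = 365.
Step 2: q^n = 5^7 = 78125.
Step 3: Hamming bound ⌊q^n / V_q(n,t)⌋ = ⌊78125/365⌋ = 214.
Step 4: Compare |C| = 154 to 214: satisfied.
The claimed |C| lies below the Hamming bound.


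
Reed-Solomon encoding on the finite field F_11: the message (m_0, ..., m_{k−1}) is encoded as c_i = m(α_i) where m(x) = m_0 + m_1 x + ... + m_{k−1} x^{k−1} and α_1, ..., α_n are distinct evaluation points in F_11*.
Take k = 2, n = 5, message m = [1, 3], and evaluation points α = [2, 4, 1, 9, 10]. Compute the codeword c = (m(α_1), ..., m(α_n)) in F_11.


c = [7, 2, 4, 6, 9]

Message polynomial: m(x) = 1 + 3·x (mod 11).
For each evaluation point α_i, compute m(α_i) mod 11:
  α_1 = 2: Horner steps 3 → 7, so m(2) = 7.
  α_2 = 4: Horner steps 3 → 2, so m(4) = 2.
  α_3 = 1: Horner steps 3 → 4, so m(1) = 4.
  α_4 = 9: Horner steps 3 → 6, so m(9) = 6.
  α_5 = 10: Horner steps 3 → 9, so m(10) = 9.
Codeword c = [7, 2, 4, 6, 9] ∈ F_11^5.


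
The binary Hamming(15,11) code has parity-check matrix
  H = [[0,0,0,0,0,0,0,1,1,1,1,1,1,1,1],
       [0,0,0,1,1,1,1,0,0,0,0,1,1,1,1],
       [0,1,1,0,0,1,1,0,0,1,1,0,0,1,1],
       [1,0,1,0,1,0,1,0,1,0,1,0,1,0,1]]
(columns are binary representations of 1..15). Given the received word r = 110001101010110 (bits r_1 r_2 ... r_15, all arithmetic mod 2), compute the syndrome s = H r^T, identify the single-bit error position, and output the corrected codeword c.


s = (0, 0, 1, 1)^T, error position = 3, corrected codeword c = 111001101010110

Compute s = H r^T mod 2 one row at a time:
  s_1 = 0 + 1 + 0 + 1 + 0 + 1 + 1 + 0 = 4 ≡ 0 (mod 2).
  s_2 = 0 + 0 + 1 + 1 + 0 + 1 + 1 + 0 = 4 ≡ 0 (mod 2).
  s_3 = 1 + 0 + 1 + 1 + 0 + 1 + 1 + 0 = 5 ≡ 1 (mod 2).
  s_4 = 1 + 0 + 0 + 1 + 1 + 1 + 1 + 0 = 5 ≡ 1 (mod 2).
s = (0, 0, 1, 1)^T — this equals column 3 of H (binary 0011), so error is at position 3.
Correct: flip bit 3 of r = 110001101010110 to get c = 111001101010110.


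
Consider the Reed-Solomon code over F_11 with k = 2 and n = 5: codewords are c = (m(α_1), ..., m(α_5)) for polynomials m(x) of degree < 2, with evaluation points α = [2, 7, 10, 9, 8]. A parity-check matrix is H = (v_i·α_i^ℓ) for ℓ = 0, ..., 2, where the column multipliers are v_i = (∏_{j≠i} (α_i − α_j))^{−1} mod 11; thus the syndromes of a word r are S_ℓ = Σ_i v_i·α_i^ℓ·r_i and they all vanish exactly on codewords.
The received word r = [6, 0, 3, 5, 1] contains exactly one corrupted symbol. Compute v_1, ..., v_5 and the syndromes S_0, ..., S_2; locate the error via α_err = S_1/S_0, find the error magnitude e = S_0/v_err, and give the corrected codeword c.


S = (10, 2, 7), error at position 4, error magnitude e = 3, c = [6, 0, 3, 2, 1].

Step 1: column multipliers v_i = (∏_{j≠i}(α_i − α_j))^{−1} mod 11.
  i = 1 (α = 2): (2−7)(2−10)(2−9)(2−8) = (−5)·(−8)·(−7)·(−6) = 1680 ≡ 8, so v_1 = 8^{−1} = 7 (mod 11).
  i = 2 (α = 7): (7−2)(7−10)(7−9)(7−8) = 5·(−3)·(−2)·(−1) = −30 ≡ 3, so v_2 = 3^{−1} = 4 (mod 11).
  i = 3 (α = 10): (10−2)(10−7)(10−9)(10−8) = 8·3·1·2 = 48 ≡ 4, so v_3 = 4^{−1} = 3 (mod 11).
  i = 4 (α = 9): (9−2)(9−7)(9−10)(9−8) = 7·2·(−1)·1 = −14 ≡ 8, so v_4 = 8^{−1} = 7 (mod 11).
  i = 5 (α = 8): (8−2)(8−7)(8−10)(8−9) = 6·1·(−2)·(−1) = 12 ≡ 1, so v_5 = 1^{−1} = 1 (mod 11).
  v = [7, 4, 3, 7, 1].
Step 2: syndromes of r = [6, 0, 3, 5, 1] (all sums mod 11).
  S_0 = Σ v_i r_i = 7·6 + 4·0 + 3·3 + 7·5 + 1·1 = 87 ≡ 10.
  S_1 = Σ v_i α_i r_i = 7·2·6 + 4·7·0 + 3·10·3 + 7·9·5 + 1·8·1 = 497 ≡ 2.
  α_i^2 mod 11 = [4, 5, 1, 4, 9].
  S_2 = Σ v_i α_i^2 r_i = 7·4·6 + 4·5·0 + 3·1·3 + 7·4·5 + 1·9·1 = 326 ≡ 7.
  S = (10, 2, 7) ≠ 0, so r is not a codeword (an error is present).
Step 3: locate the error. For a single error e at position i, S_ℓ = v_i·e·α_i^ℓ, so α_err = S_1/S_0.
  S_0^{−1} = 10^{−1} = 10 (mod 11), so α_err = 2·10 = 20 ≡ 9 = α_4. Error position i = 4.
  Consistency check: S_2/S_1 = 7·6 = 42 ≡ 9 = α_err ✓ (single-error assumption holds).
Step 4: error magnitude e = S_0/v_4 = S_0·∏_{j≠4}(α_4 − α_j) = 10·8 = 80 ≡ 3 (mod 11).
Step 5: correct position 4: c_4 = r_4 − e = 5 − 3 ≡ 2 (mod 11). Hence c = [6, 0, 3, 2, 1].
  Check: interpolating c through the α_i gives m(x) = 4 + 1·x (degree < 2) with m(α_i) = c_i for every i, so c is indeed a codeword.


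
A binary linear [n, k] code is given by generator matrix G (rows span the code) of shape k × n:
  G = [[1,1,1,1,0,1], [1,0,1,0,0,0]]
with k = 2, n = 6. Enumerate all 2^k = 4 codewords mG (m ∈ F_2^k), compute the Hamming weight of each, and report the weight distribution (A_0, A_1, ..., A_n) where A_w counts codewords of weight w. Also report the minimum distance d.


Weight distribution: A_0 = 1, A_2 = 1, A_3 = 1, A_5 = 1. Minimum distance d = 2.

Enumerate all 2^2 = 4 messages m ∈ F_2^2.
For each, compute codeword c = mG in F_2^6, then tally its weight.
  m = 00 → c = 000000, weight = 0.
  m = 10 → c = 111101, weight = 5.
  m = 01 → c = 101000, weight = 2.
  m = 11 → c = 010101, weight = 3.
Tally weights:
  weight 0: 1 codewords.
  weight 2: 1 codewords.
  weight 3: 1 codewords.
  weight 5: 1 codewords.
Minimum distance d = smallest w > 0 with A_w > 0 = 2.
Sanity: Σ A_w = 4 = 2^2 = 4 ✓.


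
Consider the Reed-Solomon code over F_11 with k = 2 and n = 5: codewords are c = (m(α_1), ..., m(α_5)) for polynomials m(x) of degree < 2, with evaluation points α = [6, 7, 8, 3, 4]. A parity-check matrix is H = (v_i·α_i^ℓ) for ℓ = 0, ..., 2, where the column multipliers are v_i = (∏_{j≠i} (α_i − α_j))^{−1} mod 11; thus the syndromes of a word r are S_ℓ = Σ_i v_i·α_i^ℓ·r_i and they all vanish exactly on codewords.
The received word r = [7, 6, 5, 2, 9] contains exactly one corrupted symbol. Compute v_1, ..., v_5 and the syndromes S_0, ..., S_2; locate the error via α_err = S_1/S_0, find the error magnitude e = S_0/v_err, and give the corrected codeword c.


S = (5, 4, 1), error at position 4, error magnitude e = 3, c = [7, 6, 5, 10, 9].

Step 1: column multipliers v_i = (∏_{j≠i}(α_i − α_j))^{−1} mod 11.
  i = 1 (α = 6): (6−7)(6−8)(6−3)(6−4) = (−1)·(−2)·3·2 = 12 ≡ 1, so v_1 = 1^{−1} = 1 (mod 11).
  i = 2 (α = 7): (7−6)(7−8)(7−3)(7−4) = 1·(−1)·4·3 = −12 ≡ 10, so v_2 = 10^{−1} = 10 (mod 11).
  i = 3 (α = 8): (8−6)(8−7)(8−3)(8−4) = 2·1·5·4 = 40 ≡ 7, so v_3 = 7^{−1} = 8 (mod 11).
  i = 4 (α = 3): (3−6)(3−7)(3−8)(3−4) = (−3)·(−4)·(−5)·(−1) = 60 ≡ 5, so v_4 = 5^{−1} = 9 (mod 11).
  i = 5 (α = 4): (4−6)(4−7)(4−8)(4−3) = (−2)·(−3)·(−4)·1 = −24 ≡ 9, so v_5 = 9^{−1} = 5 (mod 11).
  v = [1, 10, 8, 9, 5].
Step 2: syndromes of r = [7, 6, 5, 2, 9] (all sums mod 11).
  S_0 = Σ v_i r_i = 1·7 + 10·6 + 8·5 + 9·2 + 5·9 = 170 ≡ 5.
  S_1 = Σ v_i α_i r_i = 1·6·7 + 10·7·6 + 8·8·5 + 9·3·2 + 5·4·9 = 1016 ≡ 4.
  α_i^2 mod 11 = [3, 5, 9, 9, 5].
  S_2 = Σ v_i α_i^2 r_i = 1·3·7 + 10·5·6 + 8·9·5 + 9·9·2 + 5·5·9 = 1068 ≡ 1.
  S = (5, 4, 1) ≠ 0, so r is not a codeword (an error is present).
Step 3: locate the error. For a single error e at position i, S_ℓ = v_i·e·α_i^ℓ, so α_err = S_1/S_0.
  S_0^{−1} = 5^{−1} = 9 (mod 11), so α_err = 4·9 = 36 ≡ 3 = α_4. Error position i = 4.
  Consistency check: S_2/S_1 = 1·3 = 3 ≡ 3 = α_err ✓ (single-error assumption holds).
Step 4: error magnitude e = S_0/v_4 = S_0·∏_{j≠4}(α_4 − α_j) = 5·5 = 25 ≡ 3 (mod 11).
Step 5: correct position 4: c_4 = r_4 − e = 2 − 3 ≡ 10 (mod 11). Hence c = [7, 6, 5, 10, 9].
  Check: interpolating c through the α_i gives m(x) = 2 + 10·x (degree < 2) with m(α_i) = c_i for every i, so c is indeed a codeword.


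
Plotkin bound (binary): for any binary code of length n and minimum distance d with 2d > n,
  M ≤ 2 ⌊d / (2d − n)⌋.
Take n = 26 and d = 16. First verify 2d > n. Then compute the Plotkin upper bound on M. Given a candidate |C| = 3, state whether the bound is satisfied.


Plotkin bound M ≤ 4; given |C| = 3 ≤ bound (satisfied).

Check applicability: 2d = 32, n = 26.
2d − n = 6 > 0, so Plotkin applies.
Compute d/(2d−n) = 16/6 ≈ 2.6667.
⌊d/(2d−n)⌋ = 2.
Plotkin bound: M ≤ 2·2 = 4.
Given |C| = 3, check: satisfied.
This |C| is below the Plotkin bound.


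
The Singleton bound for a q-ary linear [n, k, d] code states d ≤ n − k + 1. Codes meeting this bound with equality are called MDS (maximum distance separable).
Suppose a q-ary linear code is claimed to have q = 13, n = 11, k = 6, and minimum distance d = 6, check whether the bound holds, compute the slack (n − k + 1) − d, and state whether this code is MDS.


Singleton RHS = n − k + 1 = 6, slack = 0, bound satisfied, MDS.

Singleton bound: d ≤ n − k + 1.
Here n = 11, k = 6, so n − k + 1 = 6.
Given d = 6, check d ≤ 6: YES.
Slack = (n − k + 1) − d = 0.
The code is MDS (slack = 0).
Description: the claimed parameters are [11, 6, 6]_13; such a code would be MDS (meets Singleton bound).


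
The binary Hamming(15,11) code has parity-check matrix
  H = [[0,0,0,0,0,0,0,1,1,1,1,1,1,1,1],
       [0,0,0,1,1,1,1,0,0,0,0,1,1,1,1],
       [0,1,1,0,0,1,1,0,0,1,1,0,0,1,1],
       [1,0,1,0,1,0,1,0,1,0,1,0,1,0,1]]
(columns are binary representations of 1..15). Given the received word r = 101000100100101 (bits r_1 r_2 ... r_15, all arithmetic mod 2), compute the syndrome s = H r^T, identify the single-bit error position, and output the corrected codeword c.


s = (1, 1, 0, 1)^T, error position = 13, corrected codeword c = 101000100100001

Compute s = H r^T mod 2 one row at a time:
  s_1 = 0 + 0 + 1 + 0 + 0 + 1 + 0 + 1 = 3 ≡ 1 (mod 2).
  s_2 = 0 + 0 + 0 + 1 + 0 + 1 + 0 + 1 = 3 ≡ 1 (mod 2).
  s_3 = 0 + 1 + 0 + 1 + 1 + 0 + 0 + 1 = 4 ≡ 0 (mod 2).
  s_4 = 1 + 1 + 0 + 1 + 0 + 0 + 1 + 1 = 5 ≡ 1 (mod 2).
s = (1, 1, 0, 1)^T — this equals column 13 of H (binary 1101), so error is at position 13.
Correct: flip bit 13 of r = 101000100100101 to get c = 101000100100001.


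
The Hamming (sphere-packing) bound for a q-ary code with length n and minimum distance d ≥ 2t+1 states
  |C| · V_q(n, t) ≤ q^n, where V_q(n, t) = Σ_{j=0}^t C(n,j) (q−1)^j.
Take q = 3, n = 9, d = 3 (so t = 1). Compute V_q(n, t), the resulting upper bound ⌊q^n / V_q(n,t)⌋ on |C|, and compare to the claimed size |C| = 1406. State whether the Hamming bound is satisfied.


V_q(n, t) = 19, q^n = 19683, Hamming bound = 1035, |C| = 1406 > bound (violated).

Step 1: Compute V_q(n, t) = Σ_{j=0}^1 C(n, j) (q−1)^j.
  j = 0: C(9,0)·(2)^0 = 1·1 = 1.
  j = 1: C(9,1)·(2)^1 = 9·2 = 18.
  V_q(n, t) = 1 + 18 = 19.
Step 2: q^n = 3^9 = 19683.
Step 3: Hamming bound ⌊q^n / V_q(n,t)⌋ = ⌊19683/19⌋ = 1035.
Step 4: Compare |C| = 1406 to 1035: violated.
The claimed |C| lies above the Hamming bound, so no 3-ary code of length 9 with d ≥ 3 can have 1406 codewords.


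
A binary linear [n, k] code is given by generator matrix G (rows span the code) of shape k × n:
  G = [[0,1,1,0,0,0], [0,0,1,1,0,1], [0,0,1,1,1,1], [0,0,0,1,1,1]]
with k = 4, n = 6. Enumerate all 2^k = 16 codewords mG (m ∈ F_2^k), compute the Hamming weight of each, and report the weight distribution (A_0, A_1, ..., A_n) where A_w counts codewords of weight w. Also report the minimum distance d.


Weight distribution: A_0 = 1, A_1 = 3, A_2 = 4, A_3 = 4, A_4 = 3, A_5 = 1. Minimum distance d = 1.

Enumerate all 2^4 = 16 messages m ∈ F_2^4.
For each, compute codeword c = mG in F_2^6, then tally its weight.
  m = 0000 → c = 000000, weight = 0.
  m = 1000 → c = 011000, weight = 2.
  m = 0100 → c = 001101, weight = 3.
  m = 1100 → c = 010101, weight = 3.
  m = 0010 → c = 001111, weight = 4.
  m = 1010 → c = 010111, weight = 4.
  m = 0110 → c = 000010, weight = 1.
  m = 1110 → c = 011010, weight = 3.
  m = 0001 → c = 000111, weight = 3.
  m = 1001 → c = 011111, weight = 5.
  m = 0101 → c = 001010, weight = 2.
  m = 1101 → c = 010010, weight = 2.
  m = 0011 → c = 001000, weight = 1.
  m = 1011 → c = 010000, weight = 1.
  m = 0111 → c = 000101, weight = 2.
  m = 1111 → c = 011101, weight = 4.
Tally weights:
  weight 0: 1 codewords.
  weight 1: 3 codewords.
  weight 2: 4 codewords.
  weight 3: 4 codewords.
  weight 4: 3 codewords.
  weight 5: 1 codewords.
Minimum distance d = smallest w > 0 with A_w > 0 = 1.
Sanity: Σ A_w = 16 = 2^4 = 16 ✓.


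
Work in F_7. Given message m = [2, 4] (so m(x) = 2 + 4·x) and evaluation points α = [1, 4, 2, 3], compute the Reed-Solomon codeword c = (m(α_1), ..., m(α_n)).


c = [6, 4, 3, 0]

Message polynomial: m(x) = 2 + 4·x (mod 7).
For each evaluation point α_i, compute m(α_i) mod 7:
  α_1 = 1: Horner steps 4 → 6, so m(1) = 6.
  α_2 = 4: Horner steps 4 → 4, so m(4) = 4.
  α_3 = 2: Horner steps 4 → 3, so m(2) = 3.
  α_4 = 3: Horner steps 4 → 0, so m(3) = 0.
Codeword c = [6, 4, 3, 0] ∈ F_7^4.


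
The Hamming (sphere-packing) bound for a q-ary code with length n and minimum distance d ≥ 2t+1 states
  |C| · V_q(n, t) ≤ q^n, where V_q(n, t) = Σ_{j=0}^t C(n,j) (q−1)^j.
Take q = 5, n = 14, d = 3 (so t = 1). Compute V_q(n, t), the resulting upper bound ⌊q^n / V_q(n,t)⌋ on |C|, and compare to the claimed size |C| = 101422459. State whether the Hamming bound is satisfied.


V_q(n, t) = 57, q^n = 6103515625, Hamming bound = 107079221, |C| = 101422459 ≤ bound (satisfied).

Step 1: Compute V_q(n, t) = Σ_{j=0}^1 C(n, j) (q−1)^j.
  j = 0: C(14,0)·(4)^0 = 1·1 = 1.
  j = 1: C(14,1)·(4)^1 = 14·4 = 56.
  V_q(n, t) = 1 + 56 = 57.
Step 2: q^n = 5^14 = 6103515625.
Step 3: Hamming bound ⌊q^n / V_q(n,t)⌋ = ⌊6103515625/57⌋ = 107079221.
Step 4: Compare |C| = 101422459 to 107079221: satisfied.
The claimed |C| lies below the Hamming bound.


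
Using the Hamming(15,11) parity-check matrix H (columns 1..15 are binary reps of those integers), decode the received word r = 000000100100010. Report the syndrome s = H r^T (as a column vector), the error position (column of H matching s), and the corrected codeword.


s = (0, 0, 1, 1)^T, error position = 3, corrected codeword c = 001000100100010

Compute s = H r^T mod 2 one row at a time:
  s_1 = 0 + 0 + 1 + 0 + 0 + 0 + 1 + 0 = 2 ≡ 0 (mod 2).
  s_2 = 0 + 0 + 0 + 1 + 0 + 0 + 1 + 0 = 2 ≡ 0 (mod 2).
  s_3 = 0 + 0 + 0 + 1 + 1 + 0 + 1 + 0 = 3 ≡ 1 (mod 2).
  s_4 = 0 + 0 + 0 + 1 + 0 + 0 + 0 + 0 = 1 ≡ 1 (mod 2).
s = (0, 0, 1, 1)^T — this equals column 3 of H (binary 0011), so error is at position 3.
Correct: flip bit 3 of r = 000000100100010 to get c = 001000100100010.


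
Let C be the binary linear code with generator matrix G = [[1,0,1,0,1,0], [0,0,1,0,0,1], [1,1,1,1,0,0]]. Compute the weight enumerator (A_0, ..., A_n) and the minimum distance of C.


Weight distribution: A_0 = 1, A_2 = 1, A_3 = 3, A_4 = 2, A_5 = 1. Minimum distance d = 2.

Enumerate all 2^3 = 8 messages m ∈ F_2^3.
For each, compute codeword c = mG in F_2^6, then tally its weight.
  m = 000 → c = 000000, weight = 0.
  m = 100 → c = 101010, weight = 3.
  m = 010 → c = 001001, weight = 2.
  m = 110 → c = 100011, weight = 3.
  m = 001 → c = 111100, weight = 4.
  m = 101 → c = 010110, weight = 3.
  m = 011 → c = 110101, weight = 4.
  m = 111 → c = 011111, weight = 5.
Tally weights:
  weight 0: 1 codewords.
  weight 2: 1 codewords.
  weight 3: 3 codewords.
  weight 4: 2 codewords.
  weight 5: 1 codewords.
Minimum distance d = smallest w > 0 with A_w > 0 = 2.
Sanity: Σ A_w = 8 = 2^3 = 8 ✓.


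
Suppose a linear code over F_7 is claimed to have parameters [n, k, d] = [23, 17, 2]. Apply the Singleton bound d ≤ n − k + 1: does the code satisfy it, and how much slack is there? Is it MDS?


Singleton RHS = n − k + 1 = 7, slack = 5, bound satisfied, not MDS.

Singleton bound: d ≤ n − k + 1.
Here n = 23, k = 17, so n − k + 1 = 7.
Given d = 2, check d ≤ 7: YES.
Slack = (n − k + 1) − d = 5.
The code is NOT MDS (slack = 5 > 0).
Description: the claimed parameters are [23, 17, 2]_7; such a code would be non-MDS.


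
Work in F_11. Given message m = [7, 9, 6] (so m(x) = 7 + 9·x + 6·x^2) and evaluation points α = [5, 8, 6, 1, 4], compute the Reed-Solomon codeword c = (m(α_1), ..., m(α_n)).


c = [4, 1, 2, 0, 7]

Message polynomial: m(x) = 7 + 9·x + 6·x^2 (mod 11).
For each evaluation point α_i, compute m(α_i) mod 11:
  α_1 = 5: Horner steps 6 → 6 → 4, so m(5) = 4.
  α_2 = 8: Horner steps 6 → 2 → 1, so m(8) = 1.
  α_3 = 6: Horner steps 6 → 1 → 2, so m(6) = 2.
  α_4 = 1: Horner steps 6 → 4 → 0, so m(1) = 0.
  α_5 = 4: Horner steps 6 → 0 → 7, so m(4) = 7.
Codeword c = [4, 1, 2, 0, 7] ∈ F_11^5.


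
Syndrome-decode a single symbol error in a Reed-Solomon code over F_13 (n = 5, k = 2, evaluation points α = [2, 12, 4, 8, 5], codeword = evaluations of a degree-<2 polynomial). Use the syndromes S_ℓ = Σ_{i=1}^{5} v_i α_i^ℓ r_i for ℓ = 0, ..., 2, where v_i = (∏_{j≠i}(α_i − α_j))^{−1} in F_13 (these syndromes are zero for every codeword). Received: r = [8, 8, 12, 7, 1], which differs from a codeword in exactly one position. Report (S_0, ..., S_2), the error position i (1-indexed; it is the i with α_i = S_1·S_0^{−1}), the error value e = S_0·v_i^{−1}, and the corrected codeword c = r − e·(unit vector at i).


S = (8, 5, 8), error at position 2, error magnitude e = 6, c = [8, 2, 12, 7, 1].

Step 1: column multipliers v_i = (∏_{j≠i}(α_i − α_j))^{−1} mod 13.
  i = 1 (α = 2): (2−12)(2−4)(2−8)(2−5) = (−10)·(−2)·(−6)·(−3) = 360 ≡ 9, so v_1 = 9^{−1} = 3 (mod 13).
  i = 2 (α = 12): (12−2)(12−4)(12−8)(12−5) = 10·8·4·7 = 2240 ≡ 4, so v_2 = 4^{−1} = 10 (mod 13).
  i = 3 (α = 4): (4−2)(4−12)(4−8)(4−5) = 2·(−8)·(−4)·(−1) = −64 ≡ 1, so v_3 = 1^{−1} = 1 (mod 13).
  i = 4 (α = 8): (8−2)(8−12)(8−4)(8−5) = 6·(−4)·4·3 = −288 ≡ 11, so v_4 = 11^{−1} = 6 (mod 13).
  i = 5 (α = 5): (5−2)(5−12)(5−4)(5−8) = 3·(−7)·1·(−3) = 63 ≡ 11, so v_5 = 11^{−1} = 6 (mod 13).
  v = [3, 10, 1, 6, 6].
Step 2: syndromes of r = [8, 8, 12, 7, 1] (all sums mod 13).
  S_0 = Σ v_i r_i = 3·8 + 10·8 + 1·12 + 6·7 + 6·1 = 164 ≡ 8.
  S_1 = Σ v_i α_i r_i = 3·2·8 + 10·12·8 + 1·4·12 + 6·8·7 + 6·5·1 = 1422 ≡ 5.
  α_i^2 mod 13 = [4, 1, 3, 12, 12].
  S_2 = Σ v_i α_i^2 r_i = 3·4·8 + 10·1·8 + 1·3·12 + 6·12·7 + 6·12·1 = 788 ≡ 8.
  S = (8, 5, 8) ≠ 0, so r is not a codeword (an error is present).
Step 3: locate the error. For a single error e at position i, S_ℓ = v_i·e·α_i^ℓ, so α_err = S_1/S_0.
  S_0^{−1} = 8^{−1} = 5 (mod 13), so α_err = 5·5 = 25 ≡ 12 = α_2. Error position i = 2.
  Consistency check: S_2/S_1 = 8·8 = 64 ≡ 12 = α_err ✓ (single-error assumption holds).
Step 4: error magnitude e = S_0/v_2 = S_0·∏_{j≠2}(α_2 − α_j) = 8·4 = 32 ≡ 6 (mod 13).
Step 5: correct position 2: c_2 = r_2 − e = 8 − 6 ≡ 2 (mod 13). Hence c = [8, 2, 12, 7, 1].
  Check: interpolating c through the α_i gives m(x) = 4 + 2·x (degree < 2) with m(α_i) = c_i for every i, so c is indeed a codeword.
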